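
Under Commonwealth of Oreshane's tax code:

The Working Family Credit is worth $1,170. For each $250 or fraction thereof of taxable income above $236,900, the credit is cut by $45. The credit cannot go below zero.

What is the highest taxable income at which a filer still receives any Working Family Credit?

$243,150

After 25 increments the reduction is 25 × $45 = $1,125, leaving $45; one more increment wipes it out. Increment 25 ends at excess 25 × $250 = $6,250, so the highest qualifying income is $236,900 + $6,250 = $243,150.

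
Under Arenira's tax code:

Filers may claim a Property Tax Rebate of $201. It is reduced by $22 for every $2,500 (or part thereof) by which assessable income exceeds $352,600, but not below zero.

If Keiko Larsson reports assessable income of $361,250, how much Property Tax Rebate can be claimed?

$113

Property Tax Rebate: income exceeds $352,600 by $8,650, which is 4 full-or-partial $2,500 increments; reduction = 4 × $22 = $88, leaving $113.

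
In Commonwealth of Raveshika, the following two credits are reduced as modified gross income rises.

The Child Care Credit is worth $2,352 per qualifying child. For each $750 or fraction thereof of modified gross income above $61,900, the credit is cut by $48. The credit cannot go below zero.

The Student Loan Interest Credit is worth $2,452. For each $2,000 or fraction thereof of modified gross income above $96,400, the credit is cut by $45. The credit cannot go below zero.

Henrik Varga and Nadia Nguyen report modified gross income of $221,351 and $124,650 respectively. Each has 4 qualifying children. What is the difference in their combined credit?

Henrik ($221,351): Child Care Credit: base = 4 × $2,352 = $9,408. income exceeds $61,900 by $159,451 → 213 increments × $48 = $10,224 ≥ base, so the credit is $0. Student Loan Interest Credit: income exceeds $96,400 by $124,951 → 63 increments × $45 = $2,835 ≥ base, so the credit is $0. total $0 + $0 = $0
Nadia ($124,650): Child Care Credit: base = 4 × $2,352 = $9,408. income exceeds $61,900 by $62,750, which is 84 full-or-partial $750 increments; reduction = 84 × $48 = $4,032, leaving $5,376. Student Loan Interest Credit: income exceeds $96,400 by $28,250, which is 15 full-or-partial $2,000 increments; reduction = 15 × $45 = $675, leaving $1,777. total $5,376 + $1,777 = $7,153
Difference: |$0 − $7,153| = $7,153.

$7,153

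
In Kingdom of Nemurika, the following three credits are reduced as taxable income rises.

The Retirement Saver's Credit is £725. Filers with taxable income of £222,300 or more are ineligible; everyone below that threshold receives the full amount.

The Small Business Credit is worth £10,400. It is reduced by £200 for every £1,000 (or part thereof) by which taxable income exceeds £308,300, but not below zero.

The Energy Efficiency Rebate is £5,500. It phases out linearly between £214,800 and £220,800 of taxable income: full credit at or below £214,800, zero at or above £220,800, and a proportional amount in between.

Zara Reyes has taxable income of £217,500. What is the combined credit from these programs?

£14,150

Retirement Saver's Credit: £217,500 is below the £222,300 cutoff, so the full £725 applies.
Small Business Credit: £217,500 is at or below the £308,300 threshold, so the full £10,400 applies.
Energy Efficiency Rebate: £217,500 is £2,700 into a £6,000 phase-out range, leaving 3,300/6,000 of the credit: £5,500 × 3,300/6,000 = £3,025.
Total: £725 + £10,400 + £3,025 = £14,150.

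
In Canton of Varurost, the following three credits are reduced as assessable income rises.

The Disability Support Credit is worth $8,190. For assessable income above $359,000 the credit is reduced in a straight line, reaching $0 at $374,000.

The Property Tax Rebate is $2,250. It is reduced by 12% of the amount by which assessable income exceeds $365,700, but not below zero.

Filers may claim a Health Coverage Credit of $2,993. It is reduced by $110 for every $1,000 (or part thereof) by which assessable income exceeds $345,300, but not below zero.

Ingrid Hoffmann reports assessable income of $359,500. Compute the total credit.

Disability Support Credit: $359,500 is $500 into a $15,000 phase-out range, leaving 14,500/15,000 of the credit: $8,190 × 14,500/15,000 = $7,917.
Property Tax Rebate: $359,500 is at or below the $365,700 threshold, so the full $2,250 applies.
Health Coverage Credit: income exceeds $345,300 by $14,200, which is 15 full-or-partial $1,000 increments; reduction = 15 × $110 = $1,650, leaving $1,343.
Total: $7,917 + $2,250 + $1,343 = $11,510.

$11,510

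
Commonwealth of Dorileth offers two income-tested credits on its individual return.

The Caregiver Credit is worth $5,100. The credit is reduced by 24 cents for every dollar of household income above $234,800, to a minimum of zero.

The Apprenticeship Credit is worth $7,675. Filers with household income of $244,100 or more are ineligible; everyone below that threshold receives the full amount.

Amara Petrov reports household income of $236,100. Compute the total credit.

Caregiver Credit: 24% of the $1,300 excess over $234,800 is $312; credit = $5,100 − $312 = $4,788.
Apprenticeship Credit: $236,100 is below the $244,100 cutoff, so the full $7,675 applies.
Total: $4,788 + $7,675 = $12,463.

$12,463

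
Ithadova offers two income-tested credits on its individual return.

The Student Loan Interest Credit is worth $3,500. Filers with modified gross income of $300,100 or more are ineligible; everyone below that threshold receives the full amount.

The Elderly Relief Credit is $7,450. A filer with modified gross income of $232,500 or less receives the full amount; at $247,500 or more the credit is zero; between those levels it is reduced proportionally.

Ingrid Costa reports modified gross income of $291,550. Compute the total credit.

$3,500

Student Loan Interest Credit: $291,550 is below the $300,100 cutoff, so the full $3,500 applies.
Elderly Relief Credit: $291,550 is at or above $247,500, so the credit is $0.
Total: $3,500 + $0 = $3,500.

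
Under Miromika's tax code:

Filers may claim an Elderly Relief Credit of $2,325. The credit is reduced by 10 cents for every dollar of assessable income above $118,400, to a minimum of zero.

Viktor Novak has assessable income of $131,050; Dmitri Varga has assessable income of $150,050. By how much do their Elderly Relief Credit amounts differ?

Viktor ($131,050): Elderly Relief Credit: 10% of the $12,650 excess over $118,400 is $1,265; credit = $2,325 − $1,265 = $1,060.
Dmitri ($150,050): Elderly Relief Credit: 10% of the $31,650 excess over $118,400 is $3,165 ≥ base, so the credit is $0.
Difference: |$1,060 − $0| = $1,060.

$1,060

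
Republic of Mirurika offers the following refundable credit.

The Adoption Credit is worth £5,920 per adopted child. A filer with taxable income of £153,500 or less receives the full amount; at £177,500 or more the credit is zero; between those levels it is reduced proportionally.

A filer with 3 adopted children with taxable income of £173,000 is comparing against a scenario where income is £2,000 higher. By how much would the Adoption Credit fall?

At £173,000 — base = 3 × £5,920 = £17,760. £173,000 is £19,500 into a £24,000 phase-out range, leaving 4,500/24,000 of the credit: £17,760 × 4,500/24,000 = £3,330.
At £175,000 — base = 3 × £5,920 = £17,760. £175,000 is £21,500 into a £24,000 phase-out range, leaving 2,500/24,000 of the credit: £17,760 × 2,500/24,000 = £1,850.
Lost: £3,330 − £1,850 = £1,480.

£1,480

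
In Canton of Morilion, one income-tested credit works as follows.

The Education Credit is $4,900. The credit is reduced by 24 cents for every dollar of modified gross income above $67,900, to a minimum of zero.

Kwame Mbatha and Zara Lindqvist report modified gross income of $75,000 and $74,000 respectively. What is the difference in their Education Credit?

Kwame ($75,000): Education Credit: 24% of the $7,100 excess over $67,900 is $1,704; credit = $4,900 − $1,704 = $3,196.
Zara ($74,000): Education Credit: 24% of the $6,100 excess over $67,900 is $1,464; credit = $4,900 − $1,464 = $3,436.
Difference: |$3,196 − $3,436| = $240.

$240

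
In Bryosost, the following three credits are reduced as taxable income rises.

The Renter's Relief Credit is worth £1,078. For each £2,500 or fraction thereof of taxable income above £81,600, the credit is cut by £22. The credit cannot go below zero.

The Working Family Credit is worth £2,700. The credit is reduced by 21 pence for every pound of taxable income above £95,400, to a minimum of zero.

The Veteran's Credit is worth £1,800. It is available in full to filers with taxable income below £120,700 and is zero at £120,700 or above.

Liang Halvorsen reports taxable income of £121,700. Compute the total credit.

£704

Renter's Relief Credit: income exceeds £81,600 by £40,100, which is 17 full-or-partial £2,500 increments; reduction = 17 × £22 = £374, leaving £704.
Working Family Credit: 21% of the £26,300 excess over £95,400 is £5,523 ≥ base, so the credit is £0.
Veteran's Credit: £121,700 meets or exceeds the £120,700 cutoff, so the credit is £0.
Total: £704 + £0 + £0 = £704.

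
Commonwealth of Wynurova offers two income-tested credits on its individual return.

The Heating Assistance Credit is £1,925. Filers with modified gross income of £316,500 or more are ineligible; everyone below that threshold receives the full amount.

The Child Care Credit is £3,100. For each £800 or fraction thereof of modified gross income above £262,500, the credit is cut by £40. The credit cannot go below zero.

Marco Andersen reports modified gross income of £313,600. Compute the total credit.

Heating Assistance Credit: £313,600 is below the £316,500 cutoff, so the full £1,925 applies.
Child Care Credit: income exceeds £262,500 by £51,100, which is 64 full-or-partial £800 increments; reduction = 64 × £40 = £2,560, leaving £540.
Total: £1,925 + £540 = £2,465.

£2,465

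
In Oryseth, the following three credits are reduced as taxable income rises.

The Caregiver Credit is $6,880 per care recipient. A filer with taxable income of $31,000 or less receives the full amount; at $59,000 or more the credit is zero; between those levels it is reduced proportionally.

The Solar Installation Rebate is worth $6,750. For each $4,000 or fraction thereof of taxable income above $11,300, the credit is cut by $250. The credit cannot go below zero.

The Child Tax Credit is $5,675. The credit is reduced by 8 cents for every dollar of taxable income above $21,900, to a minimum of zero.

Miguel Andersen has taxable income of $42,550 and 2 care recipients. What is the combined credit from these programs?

$16,857

Caregiver Credit: base = 2 × $6,880 = $13,760. $42,550 is $11,550 into a $28,000 phase-out range, leaving 16,450/28,000 of the credit: $13,760 × 16,450/28,000 = $8,084.
Solar Installation Rebate: income exceeds $11,300 by $31,250, which is 8 full-or-partial $4,000 increments; reduction = 8 × $250 = $2,000, leaving $4,750.
Child Tax Credit: 8% of the $20,650 excess over $21,900 is $1,652; credit = $5,675 − $1,652 = $4,023.
Total: $8,084 + $4,750 + $4,023 = $16,857.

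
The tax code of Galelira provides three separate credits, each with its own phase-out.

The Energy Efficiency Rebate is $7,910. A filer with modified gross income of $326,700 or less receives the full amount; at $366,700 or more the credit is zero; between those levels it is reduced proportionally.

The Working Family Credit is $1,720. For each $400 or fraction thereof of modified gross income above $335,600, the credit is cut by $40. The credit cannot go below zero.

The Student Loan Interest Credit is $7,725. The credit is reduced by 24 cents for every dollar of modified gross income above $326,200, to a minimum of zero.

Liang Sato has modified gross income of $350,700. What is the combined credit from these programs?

$5,209

Energy Efficiency Rebate: $350,700 is $24,000 into a $40,000 phase-out range, leaving 16,000/40,000 of the credit: $7,910 × 16,000/40,000 = $3,164.
Working Family Credit: income exceeds $335,600 by $15,100, which is 38 full-or-partial $400 increments; reduction = 38 × $40 = $1,520, leaving $200.
Student Loan Interest Credit: 24% of the $24,500 excess over $326,200 is $5,880; credit = $7,725 − $5,880 = $1,845.
Total: $3,164 + $200 + $1,845 = $5,209.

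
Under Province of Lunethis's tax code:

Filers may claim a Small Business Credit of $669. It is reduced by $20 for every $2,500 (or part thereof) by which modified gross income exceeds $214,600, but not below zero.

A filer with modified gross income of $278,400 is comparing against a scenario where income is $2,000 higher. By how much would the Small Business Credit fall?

At $278,400 — income exceeds $214,600 by $63,800, which is 26 full-or-partial $2,500 increments; reduction = 26 × $20 = $520, leaving $149.
At $280,400 — income exceeds $214,600 by $65,800, which is 27 full-or-partial $2,500 increments; reduction = 27 × $20 = $540, leaving $129.
Lost: $149 − $129 = $20.

$20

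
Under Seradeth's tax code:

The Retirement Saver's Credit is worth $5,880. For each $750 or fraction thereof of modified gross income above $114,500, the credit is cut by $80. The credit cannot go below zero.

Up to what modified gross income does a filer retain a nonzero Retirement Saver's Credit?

$169,250

After 73 increments the reduction is 73 × $80 = $5,840, leaving $40; one more increment wipes it out. Increment 73 ends at excess 73 × $750 = $54,750, so the highest qualifying income is $114,500 + $54,750 = $169,250.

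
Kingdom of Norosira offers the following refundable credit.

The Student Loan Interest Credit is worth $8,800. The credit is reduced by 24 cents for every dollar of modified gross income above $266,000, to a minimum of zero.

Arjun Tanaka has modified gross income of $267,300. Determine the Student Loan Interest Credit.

Student Loan Interest Credit: 24% of the $1,300 excess over $266,000 is $312; credit = $8,800 − $312 = $8,488.

$8,488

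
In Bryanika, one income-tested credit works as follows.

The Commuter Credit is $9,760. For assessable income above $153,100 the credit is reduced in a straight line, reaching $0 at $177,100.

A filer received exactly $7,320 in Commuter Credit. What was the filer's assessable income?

$159,100

$7,320 is 7,320/9,760 of the full $9,760, so 2,440/9,760 of the $24,000 range has been used: income = $153,100 + $24,000 × 2,440/9,760 = $159,100.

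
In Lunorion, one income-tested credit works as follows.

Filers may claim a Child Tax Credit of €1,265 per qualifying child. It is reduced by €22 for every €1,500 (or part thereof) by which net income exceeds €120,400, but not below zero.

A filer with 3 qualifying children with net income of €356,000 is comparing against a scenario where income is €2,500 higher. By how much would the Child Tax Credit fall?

€22

At €356,000 — base = 3 × €1,265 = €3,795. income exceeds €120,400 by €235,600, which is 158 full-or-partial €1,500 increments; reduction = 158 × €22 = €3,476, leaving €319.
At €358,500 — base = 3 × €1,265 = €3,795. income exceeds €120,400 by €238,100, which is 159 full-or-partial €1,500 increments; reduction = 159 × €22 = €3,498, leaving €297.
Lost: €319 − €297 = €22.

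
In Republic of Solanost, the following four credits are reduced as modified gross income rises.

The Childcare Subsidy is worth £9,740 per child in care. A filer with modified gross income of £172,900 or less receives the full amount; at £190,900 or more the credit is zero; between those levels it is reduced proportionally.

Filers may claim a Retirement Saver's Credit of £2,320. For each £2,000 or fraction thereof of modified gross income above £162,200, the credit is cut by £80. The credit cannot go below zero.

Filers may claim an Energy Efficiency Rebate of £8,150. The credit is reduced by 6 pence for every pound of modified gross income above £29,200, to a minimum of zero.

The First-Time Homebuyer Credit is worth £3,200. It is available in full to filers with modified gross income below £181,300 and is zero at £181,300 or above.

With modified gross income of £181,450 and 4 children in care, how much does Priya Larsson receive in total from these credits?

£21,974

Childcare Subsidy: base = 4 × £9,740 = £38,960. £181,450 is £8,550 into a £18,000 phase-out range, leaving 9,450/18,000 of the credit: £38,960 × 9,450/18,000 = £20,454.
Retirement Saver's Credit: income exceeds £162,200 by £19,250, which is 10 full-or-partial £2,000 increments; reduction = 10 × £80 = £800, leaving £1,520.
Energy Efficiency Rebate: 6% of the £152,250 excess over £29,200 is £9,135 ≥ base, so the credit is £0.
First-Time Homebuyer Credit: £181,450 meets or exceeds the £181,300 cutoff, so the credit is £0.
Total: £20,454 + £1,520 + £0 + £0 = £21,974.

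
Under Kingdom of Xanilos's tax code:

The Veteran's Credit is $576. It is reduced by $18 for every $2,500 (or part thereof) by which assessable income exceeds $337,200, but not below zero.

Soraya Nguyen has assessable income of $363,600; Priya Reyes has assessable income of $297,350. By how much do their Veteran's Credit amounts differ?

$198

Soraya ($363,600): Veteran's Credit: income exceeds $337,200 by $26,400, which is 11 full-or-partial $2,500 increments; reduction = 11 × $18 = $198, leaving $378.
Priya ($297,350): Veteran's Credit: $297,350 is at or below the $337,200 threshold, so the full $576 applies.
Difference: |$378 − $576| = $198.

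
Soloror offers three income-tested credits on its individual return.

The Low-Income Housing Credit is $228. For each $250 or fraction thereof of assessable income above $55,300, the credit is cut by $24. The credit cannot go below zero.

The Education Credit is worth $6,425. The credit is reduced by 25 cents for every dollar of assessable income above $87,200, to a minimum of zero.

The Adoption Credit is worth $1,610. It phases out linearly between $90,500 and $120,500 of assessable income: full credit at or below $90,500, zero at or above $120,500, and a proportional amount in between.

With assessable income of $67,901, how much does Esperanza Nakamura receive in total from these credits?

Low-Income Housing Credit: income exceeds $55,300 by $12,601 → 51 increments × $24 = $1,224 ≥ base, so the credit is $0.
Education Credit: $67,901 is at or below the $87,200 threshold, so the full $6,425 applies.
Adoption Credit: $67,901 is at or below the $90,500 threshold, so the full $1,610 applies.
Total: $0 + $6,425 + $1,610 = $8,035.

$8,035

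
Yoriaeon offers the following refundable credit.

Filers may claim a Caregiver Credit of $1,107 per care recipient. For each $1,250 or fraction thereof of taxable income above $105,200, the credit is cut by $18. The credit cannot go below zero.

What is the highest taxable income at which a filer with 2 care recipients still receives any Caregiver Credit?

Full credit = 2 × $1,107 = $2,214.
After 122 increments the reduction is 122 × $18 = $2,196, leaving $18; one more increment wipes it out. Increment 122 ends at excess 122 × $1,250 = $152,500, so the highest qualifying income is $105,200 + $152,500 = $257,700.

$257,700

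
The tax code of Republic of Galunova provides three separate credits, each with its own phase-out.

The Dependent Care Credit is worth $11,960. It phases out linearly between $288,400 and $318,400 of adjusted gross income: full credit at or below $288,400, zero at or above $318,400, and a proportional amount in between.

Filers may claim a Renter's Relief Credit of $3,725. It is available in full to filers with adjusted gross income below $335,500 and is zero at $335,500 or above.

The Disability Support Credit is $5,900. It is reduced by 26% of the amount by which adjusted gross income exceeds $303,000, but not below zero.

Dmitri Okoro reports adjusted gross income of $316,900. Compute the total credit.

Dependent Care Credit: $316,900 is $28,500 into a $30,000 phase-out range, leaving 1,500/30,000 of the credit: $11,960 × 1,500/30,000 = $598.
Renter's Relief Credit: $316,900 is below the $335,500 cutoff, so the full $3,725 applies.
Disability Support Credit: 26% of the $13,900 excess over $303,000 is $3,614; credit = $5,900 − $3,614 = $2,286.
Total: $598 + $3,725 + $2,286 = $6,609.

$6,609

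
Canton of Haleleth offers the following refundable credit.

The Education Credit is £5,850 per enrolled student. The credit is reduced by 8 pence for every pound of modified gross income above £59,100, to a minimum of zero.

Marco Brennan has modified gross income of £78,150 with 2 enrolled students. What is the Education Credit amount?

Education Credit: base = 2 × £5,850 = £11,700. 8% of the £19,050 excess over £59,100 is £1,524; credit = £11,700 − £1,524 = £10,176.

£10,176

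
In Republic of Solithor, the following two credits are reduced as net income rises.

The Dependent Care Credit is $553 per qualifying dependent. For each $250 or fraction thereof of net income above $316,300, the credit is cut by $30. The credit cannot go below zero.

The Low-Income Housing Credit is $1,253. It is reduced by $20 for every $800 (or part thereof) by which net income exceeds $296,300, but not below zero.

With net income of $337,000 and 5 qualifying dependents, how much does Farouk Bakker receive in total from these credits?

$508

Dependent Care Credit: base = 5 × $553 = $2,765. income exceeds $316,300 by $20,700, which is 83 full-or-partial $250 increments; reduction = 83 × $30 = $2,490, leaving $275.
Low-Income Housing Credit: income exceeds $296,300 by $40,700, which is 51 full-or-partial $800 increments; reduction = 51 × $20 = $1,020, leaving $233.
Total: $275 + $233 = $508.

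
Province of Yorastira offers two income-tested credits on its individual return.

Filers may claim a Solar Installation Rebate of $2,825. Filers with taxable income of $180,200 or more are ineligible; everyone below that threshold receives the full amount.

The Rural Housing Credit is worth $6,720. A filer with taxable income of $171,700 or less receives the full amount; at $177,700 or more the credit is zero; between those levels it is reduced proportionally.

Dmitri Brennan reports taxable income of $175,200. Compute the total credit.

$5,625

Solar Installation Rebate: $175,200 is below the $180,200 cutoff, so the full $2,825 applies.
Rural Housing Credit: $175,200 is $3,500 into a $6,000 phase-out range, leaving 2,500/6,000 of the credit: $6,720 × 2,500/6,000 = $2,800.
Total: $2,825 + $2,800 = $5,625.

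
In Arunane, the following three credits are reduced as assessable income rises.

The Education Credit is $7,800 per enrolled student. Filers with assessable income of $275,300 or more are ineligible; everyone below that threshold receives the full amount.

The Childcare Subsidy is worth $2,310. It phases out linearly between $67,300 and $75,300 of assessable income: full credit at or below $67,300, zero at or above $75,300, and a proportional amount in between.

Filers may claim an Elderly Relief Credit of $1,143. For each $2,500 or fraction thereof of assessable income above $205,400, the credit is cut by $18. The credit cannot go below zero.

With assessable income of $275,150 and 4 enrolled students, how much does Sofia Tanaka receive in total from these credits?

$31,839

Education Credit: base = 4 × $7,800 = $31,200. $275,150 is below the $275,300 cutoff, so the full $31,200 applies.
Childcare Subsidy: $275,150 is at or above $75,300, so the credit is $0.
Elderly Relief Credit: income exceeds $205,400 by $69,750, which is 28 full-or-partial $2,500 increments; reduction = 28 × $18 = $504, leaving $639.
Total: $31,200 + $0 + $639 = $31,839.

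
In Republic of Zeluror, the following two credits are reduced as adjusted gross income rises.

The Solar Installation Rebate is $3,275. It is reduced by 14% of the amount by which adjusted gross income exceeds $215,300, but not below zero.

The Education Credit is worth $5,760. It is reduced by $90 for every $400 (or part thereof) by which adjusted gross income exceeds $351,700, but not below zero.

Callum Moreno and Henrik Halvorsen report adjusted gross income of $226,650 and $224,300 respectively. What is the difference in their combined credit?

Callum ($226,650): Solar Installation Rebate: 14% of the $11,350 excess over $215,300 is $1,589; credit = $3,275 − $1,589 = $1,686. Education Credit: $226,650 is at or below the $351,700 threshold, so the full $5,760 applies. total $1,686 + $5,760 = $7,446
Henrik ($224,300): Solar Installation Rebate: 14% of the $9,000 excess over $215,300 is $1,260; credit = $3,275 − $1,260 = $2,015. Education Credit: $224,300 is at or below the $351,700 threshold, so the full $5,760 applies. total $2,015 + $5,760 = $7,775
Difference: |$7,446 − $7,775| = $329.

$329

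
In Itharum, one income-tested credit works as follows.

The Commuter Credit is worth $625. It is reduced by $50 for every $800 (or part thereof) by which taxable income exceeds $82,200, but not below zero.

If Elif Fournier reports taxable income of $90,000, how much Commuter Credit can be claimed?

Commuter Credit: income exceeds $82,200 by $7,800, which is 10 full-or-partial $800 increments; reduction = 10 × $50 = $500, leaving $125.

$125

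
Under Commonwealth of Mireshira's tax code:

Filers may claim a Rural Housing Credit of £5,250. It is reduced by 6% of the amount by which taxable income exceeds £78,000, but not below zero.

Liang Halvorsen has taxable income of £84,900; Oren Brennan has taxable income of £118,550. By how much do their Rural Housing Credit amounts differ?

£2,019

Liang (£84,900): Rural Housing Credit: 6% of the £6,900 excess over £78,000 is £414; credit = £5,250 − £414 = £4,836.
Oren (£118,550): Rural Housing Credit: 6% of the £40,550 excess over £78,000 is £2,433; credit = £5,250 − £2,433 = £2,817.
Difference: |£4,836 − £2,817| = £2,019.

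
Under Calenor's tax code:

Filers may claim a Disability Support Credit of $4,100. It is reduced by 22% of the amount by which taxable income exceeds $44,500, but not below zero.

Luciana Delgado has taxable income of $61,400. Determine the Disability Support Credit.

$382

Disability Support Credit: 22% of the $16,900 excess over $44,500 is $3,718; credit = $4,100 − $3,718 = $382.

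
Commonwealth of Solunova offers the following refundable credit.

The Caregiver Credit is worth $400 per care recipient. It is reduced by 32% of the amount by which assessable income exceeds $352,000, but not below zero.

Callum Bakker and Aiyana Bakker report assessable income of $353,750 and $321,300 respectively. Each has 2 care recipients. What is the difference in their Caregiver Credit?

Callum ($353,750): Caregiver Credit: base = 2 × $400 = $800. 32% of the $1,750 excess over $352,000 is $560; credit = $800 − $560 = $240.
Aiyana ($321,300): Caregiver Credit: base = 2 × $400 = $800. $321,300 is at or below the $352,000 threshold, so the full $800 applies.
Difference: |$240 − $800| = $560.

$560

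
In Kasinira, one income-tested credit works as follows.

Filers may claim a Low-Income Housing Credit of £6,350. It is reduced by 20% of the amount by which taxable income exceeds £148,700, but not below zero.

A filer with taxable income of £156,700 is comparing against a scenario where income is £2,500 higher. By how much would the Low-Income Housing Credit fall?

At £156,700 — 20% of the £8,000 excess over £148,700 is £1,600; credit = £6,350 − £1,600 = £4,750.
At £159,200 — 20% of the £10,500 excess over £148,700 is £2,100; credit = £6,350 − £2,100 = £4,250.
Lost: £4,750 − £4,250 = £500.

£500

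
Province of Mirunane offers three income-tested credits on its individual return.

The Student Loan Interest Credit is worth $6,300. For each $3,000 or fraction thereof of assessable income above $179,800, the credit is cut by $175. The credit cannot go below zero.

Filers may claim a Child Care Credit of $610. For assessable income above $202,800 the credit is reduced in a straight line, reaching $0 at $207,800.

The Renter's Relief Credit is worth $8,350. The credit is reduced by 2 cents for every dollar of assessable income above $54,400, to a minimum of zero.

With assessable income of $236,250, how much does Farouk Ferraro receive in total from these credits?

Student Loan Interest Credit: income exceeds $179,800 by $56,450, which is 19 full-or-partial $3,000 increments; reduction = 19 × $175 = $3,325, leaving $2,975.
Child Care Credit: $236,250 is at or above $207,800, so the credit is $0.
Renter's Relief Credit: 2% of the $181,850 excess over $54,400 is $3,637; credit = $8,350 − $3,637 = $4,713.
Total: $2,975 + $0 + $4,713 = $7,688.

$7,688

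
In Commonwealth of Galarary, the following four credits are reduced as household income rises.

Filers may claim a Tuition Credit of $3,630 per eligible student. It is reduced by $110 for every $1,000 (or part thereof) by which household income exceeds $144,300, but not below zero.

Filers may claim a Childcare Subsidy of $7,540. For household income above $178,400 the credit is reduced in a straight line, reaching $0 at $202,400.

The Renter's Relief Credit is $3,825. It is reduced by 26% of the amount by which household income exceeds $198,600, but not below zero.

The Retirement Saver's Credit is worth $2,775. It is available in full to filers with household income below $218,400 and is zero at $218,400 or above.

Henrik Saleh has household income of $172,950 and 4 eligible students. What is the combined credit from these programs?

Tuition Credit: base = 4 × $3,630 = $14,520. income exceeds $144,300 by $28,650, which is 29 full-or-partial $1,000 increments; reduction = 29 × $110 = $3,190, leaving $11,330.
Childcare Subsidy: $172,950 is at or below the $178,400 threshold, so the full $7,540 applies.
Renter's Relief Credit: $172,950 is at or below the $198,600 threshold, so the full $3,825 applies.
Retirement Saver's Credit: $172,950 is below the $218,400 cutoff, so the full $2,775 applies.
Total: $11,330 + $7,540 + $3,825 + $2,775 = $25,470.

$25,470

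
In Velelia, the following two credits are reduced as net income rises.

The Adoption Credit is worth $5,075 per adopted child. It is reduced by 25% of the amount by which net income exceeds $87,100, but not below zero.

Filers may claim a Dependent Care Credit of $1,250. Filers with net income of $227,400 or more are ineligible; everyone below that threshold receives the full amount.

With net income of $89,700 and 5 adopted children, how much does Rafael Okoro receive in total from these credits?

Adoption Credit: base = 5 × $5,075 = $25,375. 25% of the $2,600 excess over $87,100 is $650; credit = $25,375 − $650 = $24,725.
Dependent Care Credit: $89,700 is below the $227,400 cutoff, so the full $1,250 applies.
Total: $24,725 + $1,250 = $25,975.

$25,975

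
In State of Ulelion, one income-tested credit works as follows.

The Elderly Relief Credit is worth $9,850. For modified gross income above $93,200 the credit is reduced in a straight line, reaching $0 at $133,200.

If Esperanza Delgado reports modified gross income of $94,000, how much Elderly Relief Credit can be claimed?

$9,653

Elderly Relief Credit: $94,000 is $800 into a $40,000 phase-out range, leaving 39,200/40,000 of the credit: $9,850 × 39,200/40,000 = $9,653.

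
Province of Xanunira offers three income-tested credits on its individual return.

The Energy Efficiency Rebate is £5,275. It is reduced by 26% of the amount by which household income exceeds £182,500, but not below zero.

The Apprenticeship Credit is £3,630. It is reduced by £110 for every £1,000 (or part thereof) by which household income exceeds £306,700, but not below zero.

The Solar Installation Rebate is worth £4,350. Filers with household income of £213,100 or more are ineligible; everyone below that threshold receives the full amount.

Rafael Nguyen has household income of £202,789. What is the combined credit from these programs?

£7,980

Energy Efficiency Rebate: 26% of the £20,289 excess over £182,500 is £5,275.14 ≥ base, so the credit is £0.
Apprenticeship Credit: £202,789 is at or below the £306,700 threshold, so the full £3,630 applies.
Solar Installation Rebate: £202,789 is below the £213,100 cutoff, so the full £4,350 applies.
Total: £0 + £3,630 + £4,350 = £7,980.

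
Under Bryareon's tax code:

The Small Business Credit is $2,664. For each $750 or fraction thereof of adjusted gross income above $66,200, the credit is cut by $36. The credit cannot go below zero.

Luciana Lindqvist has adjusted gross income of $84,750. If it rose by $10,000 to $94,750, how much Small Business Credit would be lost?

$504

At $84,750 — income exceeds $66,200 by $18,550, which is 25 full-or-partial $750 increments; reduction = 25 × $36 = $900, leaving $1,764.
At $94,750 — income exceeds $66,200 by $28,550, which is 39 full-or-partial $750 increments; reduction = 39 × $36 = $1,404, leaving $1,260.
Lost: $1,764 − $1,260 = $504.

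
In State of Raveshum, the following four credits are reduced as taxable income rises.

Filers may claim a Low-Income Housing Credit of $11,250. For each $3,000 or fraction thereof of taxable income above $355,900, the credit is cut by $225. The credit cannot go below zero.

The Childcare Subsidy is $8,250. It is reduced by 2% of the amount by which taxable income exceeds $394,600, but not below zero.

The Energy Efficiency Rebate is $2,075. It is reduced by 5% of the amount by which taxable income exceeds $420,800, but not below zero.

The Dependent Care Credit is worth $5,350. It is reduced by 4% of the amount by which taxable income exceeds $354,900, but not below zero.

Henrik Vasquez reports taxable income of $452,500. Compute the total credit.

Low-Income Housing Credit: income exceeds $355,900 by $96,600, which is 33 full-or-partial $3,000 increments; reduction = 33 × $225 = $7,425, leaving $3,825.
Childcare Subsidy: 2% of the $57,900 excess over $394,600 is $1,158; credit = $8,250 − $1,158 = $7,092.
Energy Efficiency Rebate: 5% of the $31,700 excess over $420,800 is $1,585; credit = $2,075 − $1,585 = $490.
Dependent Care Credit: 4% of the $97,600 excess over $354,900 is $3,904; credit = $5,350 − $3,904 = $1,446.
Total: $3,825 + $7,092 + $490 + $1,446 = $12,853.

$12,853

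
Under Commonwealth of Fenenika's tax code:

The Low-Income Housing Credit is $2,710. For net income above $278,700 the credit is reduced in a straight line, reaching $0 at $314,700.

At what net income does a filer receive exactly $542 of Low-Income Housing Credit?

$542 is 542/2,710 of the full $2,710, so 2,168/2,710 of the $36,000 range has been used: income = $278,700 + $36,000 × 2,168/2,710 = $307,500.

$307,500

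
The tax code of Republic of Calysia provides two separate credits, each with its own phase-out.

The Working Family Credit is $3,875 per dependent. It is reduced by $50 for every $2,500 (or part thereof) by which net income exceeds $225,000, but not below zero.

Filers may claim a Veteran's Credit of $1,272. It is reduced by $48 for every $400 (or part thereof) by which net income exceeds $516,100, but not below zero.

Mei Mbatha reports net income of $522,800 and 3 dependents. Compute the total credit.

$6,081

Working Family Credit: base = 3 × $3,875 = $11,625. income exceeds $225,000 by $297,800, which is 120 full-or-partial $2,500 increments; reduction = 120 × $50 = $6,000, leaving $5,625.
Veteran's Credit: income exceeds $516,100 by $6,700, which is 17 full-or-partial $400 increments; reduction = 17 × $48 = $816, leaving $456.
Total: $5,625 + $456 = $6,081.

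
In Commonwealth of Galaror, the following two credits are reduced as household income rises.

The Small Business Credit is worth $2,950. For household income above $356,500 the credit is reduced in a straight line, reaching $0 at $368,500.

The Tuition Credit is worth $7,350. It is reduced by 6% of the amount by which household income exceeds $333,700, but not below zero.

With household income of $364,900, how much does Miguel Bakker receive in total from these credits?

Small Business Credit: $364,900 is $8,400 into a $12,000 phase-out range, leaving 3,600/12,000 of the credit: $2,950 × 3,600/12,000 = $885.
Tuition Credit: 6% of the $31,200 excess over $333,700 is $1,872; credit = $7,350 − $1,872 = $5,478.
Total: $885 + $5,478 = $6,363.

$6,363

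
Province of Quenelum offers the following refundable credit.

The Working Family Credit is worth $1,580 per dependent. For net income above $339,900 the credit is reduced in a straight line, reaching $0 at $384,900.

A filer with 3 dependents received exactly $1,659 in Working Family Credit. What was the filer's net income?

Full credit = 3 × $1,580 = $4,740.
$1,659 is 1,659/4,740 of the full $4,740, so 3,081/4,740 of the $45,000 range has been used: income = $339,900 + $45,000 × 3,081/4,740 = $369,150.

$369,150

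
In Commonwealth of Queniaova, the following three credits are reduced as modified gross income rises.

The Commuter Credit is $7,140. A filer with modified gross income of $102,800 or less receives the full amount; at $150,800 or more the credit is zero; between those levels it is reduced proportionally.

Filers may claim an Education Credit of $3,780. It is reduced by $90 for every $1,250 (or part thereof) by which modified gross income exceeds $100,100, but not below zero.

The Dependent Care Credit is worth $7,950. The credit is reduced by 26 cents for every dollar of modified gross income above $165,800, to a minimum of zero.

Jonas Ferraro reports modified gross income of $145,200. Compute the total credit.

Commuter Credit: $145,200 is $42,400 into a $48,000 phase-out range, leaving 5,600/48,000 of the credit: $7,140 × 5,600/48,000 = $833.
Education Credit: income exceeds $100,100 by $45,100, which is 37 full-or-partial $1,250 increments; reduction = 37 × $90 = $3,330, leaving $450.
Dependent Care Credit: $145,200 is at or below the $165,800 threshold, so the full $7,950 applies.
Total: $833 + $450 + $7,950 = $9,233.

$9,233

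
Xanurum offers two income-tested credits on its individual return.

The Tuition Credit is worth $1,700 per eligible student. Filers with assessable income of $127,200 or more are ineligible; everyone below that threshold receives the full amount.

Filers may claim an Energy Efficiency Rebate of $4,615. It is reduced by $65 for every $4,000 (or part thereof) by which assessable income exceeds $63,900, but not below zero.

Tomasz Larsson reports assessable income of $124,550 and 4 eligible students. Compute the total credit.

Tuition Credit: base = 4 × $1,700 = $6,800. $124,550 is below the $127,200 cutoff, so the full $6,800 applies.
Energy Efficiency Rebate: income exceeds $63,900 by $60,650, which is 16 full-or-partial $4,000 increments; reduction = 16 × $65 = $1,040, leaving $3,575.
Total: $6,800 + $3,575 = $10,375.

$10,375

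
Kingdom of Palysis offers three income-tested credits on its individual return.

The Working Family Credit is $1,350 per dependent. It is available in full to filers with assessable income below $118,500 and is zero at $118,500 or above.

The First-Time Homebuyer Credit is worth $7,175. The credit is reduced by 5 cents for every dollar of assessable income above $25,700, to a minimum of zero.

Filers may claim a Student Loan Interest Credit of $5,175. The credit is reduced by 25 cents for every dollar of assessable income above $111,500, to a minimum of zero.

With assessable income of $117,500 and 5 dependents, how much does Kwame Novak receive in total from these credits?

$13,010

Working Family Credit: base = 5 × $1,350 = $6,750. $117,500 is below the $118,500 cutoff, so the full $6,750 applies.
First-Time Homebuyer Credit: 5% of the $91,800 excess over $25,700 is $4,590; credit = $7,175 − $4,590 = $2,585.
Student Loan Interest Credit: 25% of the $6,000 excess over $111,500 is $1,500; credit = $5,175 − $1,500 = $3,675.
Total: $6,750 + $2,585 + $3,675 = $13,010.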